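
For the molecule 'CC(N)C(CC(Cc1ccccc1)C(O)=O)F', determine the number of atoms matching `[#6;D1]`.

The query [#6;D1] means: carbon bonded to exactly one heavy atom.
Check the 17 heavy atoms by environment: 2× C (D2) → no; 4× C (D3) → no; 1× C (D1) → match; 1× N (D1) → no; 1× F (D1) → no; 2× O (D1) → no; 1× c (aromatic, D3) → no; 5× c (aromatic, D2) → no.
That gives 1 matching atom.

1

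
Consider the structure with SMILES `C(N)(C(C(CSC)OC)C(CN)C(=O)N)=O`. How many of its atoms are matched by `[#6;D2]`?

2

Check the 16 heavy atoms by environment: 2× C (D2) → match; 5× C (D3) → no; 2× O (D1) → no; 3× N (D1) → no; 1× O (D2) → no; 2× C (D1) → no; 1× S (D2) → no.
That gives 2 matching atoms.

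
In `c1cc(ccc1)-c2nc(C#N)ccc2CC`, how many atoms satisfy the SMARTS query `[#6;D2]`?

The query [#6;D2] means: any carbon bonded to exactly two heavy atoms.
Check the 16 heavy atoms by environment: 1× n (aromatic, D2) → no; 4× c (aromatic, D3) → no; 7× c (aromatic, D2) → match; 2× C (D2) → match; 1× N (D1) → no; 1× C (D1) → no.
Summing the matching environments: 7 + 2 = 9 matching atoms.

9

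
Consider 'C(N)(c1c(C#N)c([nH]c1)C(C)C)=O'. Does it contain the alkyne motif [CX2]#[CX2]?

No

The pattern [CX2]#[CX2] describes a carbon-carbon triple bond — an alkyne.
The closest candidate here is a nitrile (-C#N), but the triple bond is C#N, not C#C. No other fragment satisfies the full query, so there is no match.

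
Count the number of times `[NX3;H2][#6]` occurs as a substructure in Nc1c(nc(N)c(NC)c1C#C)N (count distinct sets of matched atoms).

3

[NX3;H2][#6] is the SMARTS for a primary amine: a trivalent nitrogen with two H attached to carbon.
The molecule carries 3 separate instances of a primary amino group (-NH2) meeting every constraint; each maps to a distinct set of atoms, giving 3 matches.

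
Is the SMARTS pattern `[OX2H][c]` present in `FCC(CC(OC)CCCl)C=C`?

No

The pattern [OX2H][c] describes a hydroxyl oxygen attached to an aromatic carbon — a phenol.
The closest candidate here is a methoxy ether (-OCH3), but the oxygen has H0, not H1. No other fragment satisfies the full query, so there is no match.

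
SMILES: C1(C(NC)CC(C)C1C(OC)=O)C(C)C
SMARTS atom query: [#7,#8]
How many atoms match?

3

Check the 15 heavy atoms by environment: 12× C → no; 2× O → match; 1× N → match.
Summing the matching environments: 2 + 1 = 3 matching atoms.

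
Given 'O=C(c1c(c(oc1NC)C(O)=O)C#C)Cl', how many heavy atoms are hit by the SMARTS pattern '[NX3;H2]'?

0

The query [NX3;H2] means: aliphatic N with 3 total connections, two of them H — an -NH2 nitrogen (amine or amide).
Check the 15 heavy atoms by environment: 1× o (aromatic, H0, X2) → no; 4× c (aromatic, H0, X3) → no; 1× C (H0, X2) → no; 1× C (H1, X2) → no; 1× N (H1, X3) → no; 1× C (H3, X4) → no; 2× C (H0, X3) → no; 2× O (H0, X1) → no; 1× O (H1, X2) → no; 1× Cl (H0, X1) → no.
No environment satisfies the query, so 0 matching atoms.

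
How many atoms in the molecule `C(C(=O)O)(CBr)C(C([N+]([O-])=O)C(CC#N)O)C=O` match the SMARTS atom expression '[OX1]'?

The query [OX1] means: aliphatic oxygen with one total connection — typically a carbonyl =O or an oxide.
Check the 18 heavy atoms by environment: 6× C (X4) → no; 1× N (charge +1, X3) → no; 1× O (charge -1, X1) → match; 3× O (X1) → match; 2× C (X3) → no; 2× O (X2) → no; 1× C (X2) → no; 1× N (X1) → no; 1× Br (X1) → no.
Summing the matching environments: 1 + 3 = 4 matching atoms.

4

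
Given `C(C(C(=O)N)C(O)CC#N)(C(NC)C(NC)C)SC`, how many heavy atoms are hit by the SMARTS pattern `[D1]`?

8

The query [D1] means: atom with exactly one heavy-atom neighbour (degree 1).
Check the 19 heavy atoms by environment: 4× C (D1) → match; 6× C (D3) → no; 2× C (D2) → no; 2× O (D1) → match; 2× N (D1) → match; 2× N (D2) → no; 1× S (D2) → no.
Summing the matching environments: 4 + 2 + 2 = 8 matching atoms.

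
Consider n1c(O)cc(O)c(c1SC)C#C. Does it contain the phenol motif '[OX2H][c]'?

Yes

The pattern [OX2H][c] describes a hydroxyl oxygen attached to an aromatic carbon — a phenol.
The molecule carries a hydroxyl group (-OH), whose atoms satisfy every constraint of the query, so the pattern matches.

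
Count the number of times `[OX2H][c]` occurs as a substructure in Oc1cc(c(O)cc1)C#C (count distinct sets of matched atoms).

[OX2H][c] is the SMARTS for a phenol: a hydroxyl oxygen attached to an aromatic carbon.
The molecule carries 2 separate instances of a hydroxyl group (-OH) meeting every constraint; each maps to a distinct set of atoms, giving 2 matches.

2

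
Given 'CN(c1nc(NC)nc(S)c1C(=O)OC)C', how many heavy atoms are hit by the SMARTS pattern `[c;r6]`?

4

The query [c;r6] means: aromatic carbon that belongs to a six-membered ring.
Check the 16 heavy atoms by environment: 2× n (aromatic, in 6-ring) → no; 4× c (aromatic, in 6-ring) → match; 2× N (acyclic) → no; 5× C (acyclic) → no; 2× O (acyclic) → no; 1× S (acyclic) → no.
That gives 4 matching atoms.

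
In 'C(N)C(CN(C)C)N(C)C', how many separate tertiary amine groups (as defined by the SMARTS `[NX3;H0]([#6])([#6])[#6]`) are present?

2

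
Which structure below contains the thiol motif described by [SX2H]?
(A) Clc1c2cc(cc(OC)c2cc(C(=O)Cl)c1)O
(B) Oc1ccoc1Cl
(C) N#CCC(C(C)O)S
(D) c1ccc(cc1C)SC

C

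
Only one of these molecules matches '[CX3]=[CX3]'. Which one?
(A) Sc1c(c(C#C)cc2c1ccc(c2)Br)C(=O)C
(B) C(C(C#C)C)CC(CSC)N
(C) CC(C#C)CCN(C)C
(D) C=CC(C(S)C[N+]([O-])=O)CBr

D

[CX3]=[CX3] describes a non-aromatic C=C double bond between two sp2 carbons (an alkene).
(A) has an ethynyl group (-C#CH) but the C-C bond is a triple bond, not a double bond.
(B) has an ethynyl group (-C#CH) but the C-C bond is a triple bond, not a double bond.
(C) has an ethynyl group (-C#CH) but the C-C bond is a triple bond, not a double bond.
(D) contains a vinyl group (-CH=CH2), which satisfies every atom and bond constraint.
So the answer is (D).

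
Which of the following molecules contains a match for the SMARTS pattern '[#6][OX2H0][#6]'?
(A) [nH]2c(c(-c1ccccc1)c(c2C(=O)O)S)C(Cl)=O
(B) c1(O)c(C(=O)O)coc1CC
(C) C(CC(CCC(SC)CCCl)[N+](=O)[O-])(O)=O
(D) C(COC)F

D

[#6][OX2H0][#6] describes an aliphatic oxygen bridging two carbons with no H on the oxygen (an ether).
(A) has a carboxylic acid group (-C(=O)OH) but the -OH oxygen has H1; the =O is OX1, not OX2.
(B) has a carboxylic acid group (-C(=O)OH) but the -OH oxygen has H1; the =O is OX1, not OX2.
(C) has a carboxylic acid group (-C(=O)OH) but the -OH oxygen has H1; the =O is OX1, not OX2.
(D) contains a methoxy ether (-OCH3), which satisfies every atom and bond constraint.
So the answer is (D).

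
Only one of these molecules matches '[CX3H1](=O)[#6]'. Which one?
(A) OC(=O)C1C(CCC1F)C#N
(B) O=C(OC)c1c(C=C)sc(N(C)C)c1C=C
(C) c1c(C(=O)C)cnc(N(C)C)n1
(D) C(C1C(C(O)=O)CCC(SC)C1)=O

[CX3H1](=O)[#6] describes an sp2 carbon with one H, double-bonded to O and single-bonded to carbon (an aldehyde).
(A) has a carboxylic acid group (-C(=O)OH) but the carbonyl carbon has H0 and is bonded to O, not H1.
(B) has a methyl-ester group (-C(=O)OCH3) but the carbonyl carbon has H0, not H1.
(C) has an acetyl/ketone group (-C(=O)CH3) but the carbonyl carbon has H0 (two carbon neighbours), not H1.
(D) contains an aldehyde (-CHO), which satisfies every atom and bond constraint.
So the answer is (D).

D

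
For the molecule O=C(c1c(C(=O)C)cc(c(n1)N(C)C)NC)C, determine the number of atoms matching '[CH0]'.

2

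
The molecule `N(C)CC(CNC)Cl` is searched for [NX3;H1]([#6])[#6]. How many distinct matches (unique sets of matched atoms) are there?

2

[NX3;H1]([#6])[#6] is the SMARTS for a secondary amine: a trivalent nitrogen with one H, bonded to two carbons.
The molecule carries 2 separate instances of an N-methylamino group (-NHCH3) meeting every constraint; each maps to a distinct set of atoms, giving 2 matches.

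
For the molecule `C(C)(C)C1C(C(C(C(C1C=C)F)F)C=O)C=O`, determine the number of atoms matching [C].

Check the 17 heavy atoms by environment: 13× C → match; 2× O → no; 2× F → no.
That gives 13 matching atoms.

13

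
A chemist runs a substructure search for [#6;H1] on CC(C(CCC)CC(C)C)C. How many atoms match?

The query [#6;H1] means: any carbon bearing exactly one hydrogen.
Check the 11 heavy atoms by environment: 3× C (H2) → no; 3× C (H1) → match; 5× C (H3) → no.
That gives 3 matching atoms.

3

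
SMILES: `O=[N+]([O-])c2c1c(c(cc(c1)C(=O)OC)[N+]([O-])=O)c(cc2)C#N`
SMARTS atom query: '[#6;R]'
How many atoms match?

10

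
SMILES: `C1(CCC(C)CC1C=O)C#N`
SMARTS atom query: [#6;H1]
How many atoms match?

4

The query [#6;H1] means: any carbon bearing exactly one hydrogen.
Check the 11 heavy atoms by environment: 3× C (H2) → no; 4× C (H1) → match; 1× C (H3) → no; 1× C (H0) → no; 1× N (H0) → no; 1× O (H0) → no.
That gives 4 matching atoms.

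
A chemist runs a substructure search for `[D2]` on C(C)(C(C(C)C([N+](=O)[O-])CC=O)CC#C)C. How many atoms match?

4

The query [D2] means: atom with exactly two heavy-atom neighbours.
Check the 16 heavy atoms by environment: 4× C (D2) → match; 4× C (D3) → no; 2× O (D1) → no; 4× C (D1) → no; 1× N (charge +1, D3) → no; 1× O (charge -1, D1) → no.
That gives 4 matching atoms.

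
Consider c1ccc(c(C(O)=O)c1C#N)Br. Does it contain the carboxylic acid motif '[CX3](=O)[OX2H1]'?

The pattern [CX3](=O)[OX2H1] describes an sp2 carbon double-bonded to O and single-bonded to an -OH oxygen — a carboxylic acid.
The molecule carries a carboxylic acid group (-C(=O)OH), whose atoms satisfy every constraint of the query, so the pattern matches.

Yes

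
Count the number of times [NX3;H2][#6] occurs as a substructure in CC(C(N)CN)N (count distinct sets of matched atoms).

3

[NX3;H2][#6] is the SMARTS for a primary amine: a trivalent nitrogen with two H attached to carbon.
The molecule carries 3 separate instances of a primary amino group (-NH2) meeting every constraint; each maps to a distinct set of atoms, giving 3 matches.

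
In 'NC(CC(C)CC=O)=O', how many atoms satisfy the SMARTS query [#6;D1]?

1

The query [#6;D1] means: carbon bonded to exactly one heavy atom.
Check the 9 heavy atoms by environment: 3× C (D2) → no; 2× C (D3) → no; 2× O (D1) → no; 1× N (D1) → no; 1× C (D1) → match.
That gives 1 matching atom.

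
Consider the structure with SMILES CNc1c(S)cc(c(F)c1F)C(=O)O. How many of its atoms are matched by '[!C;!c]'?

6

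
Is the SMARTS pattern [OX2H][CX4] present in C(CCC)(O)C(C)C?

Yes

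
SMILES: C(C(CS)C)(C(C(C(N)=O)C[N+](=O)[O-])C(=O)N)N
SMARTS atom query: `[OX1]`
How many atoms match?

4

The query [OX1] means: aliphatic oxygen with one total connection — typically a carbonyl =O or an oxide.
Check the 18 heavy atoms by environment: 7× C (X4) → no; 1× S (X2) → no; 2× C (X3) → no; 3× O (X1) → match; 3× N (X3) → no; 1× N (charge +1, X3) → no; 1× O (charge -1, X1) → match.
Summing the matching environments: 3 + 1 = 4 matching atoms.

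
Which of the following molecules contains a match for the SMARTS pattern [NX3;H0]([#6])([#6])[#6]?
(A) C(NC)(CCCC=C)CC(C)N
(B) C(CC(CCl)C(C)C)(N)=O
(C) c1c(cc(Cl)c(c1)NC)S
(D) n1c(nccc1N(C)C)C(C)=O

D

[NX3;H0]([#6])([#6])[#6] describes a trivalent nitrogen with no H, bonded to three carbons (a tertiary amine).
(A) has a primary amino group (-NH2) but the nitrogen has H2, not H0 with three carbons.
(B) has a primary amide (-C(=O)NH2) but the amide nitrogen has H2 and only one carbon neighbour.
(C) has an N-methylamino group (-NHCH3) but the nitrogen still has one H (H1), not H0.
(D) contains a dimethylamino group (-N(CH3)2), which satisfies every atom and bond constraint.
So the answer is (D).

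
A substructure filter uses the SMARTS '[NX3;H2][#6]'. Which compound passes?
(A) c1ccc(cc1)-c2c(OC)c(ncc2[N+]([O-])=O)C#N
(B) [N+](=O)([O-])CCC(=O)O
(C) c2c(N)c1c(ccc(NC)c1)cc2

C

[NX3;H2][#6] describes a trivalent nitrogen with two H attached to carbon (a primary amine).
(A) has a nitro group (-[N+](=O)[O-]) but the nitrogen is [N+] with no H, not NX3H2.
(B) has a nitro group (-[N+](=O)[O-]) but the nitrogen is [N+] with no H, not NX3H2.
(C) contains a primary amino group (-NH2), which satisfies every atom and bond constraint.
So the answer is (C).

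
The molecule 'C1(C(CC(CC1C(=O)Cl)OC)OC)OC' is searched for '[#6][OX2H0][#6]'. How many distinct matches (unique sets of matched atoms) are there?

3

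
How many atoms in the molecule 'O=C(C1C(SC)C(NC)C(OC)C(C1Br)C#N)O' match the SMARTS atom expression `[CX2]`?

1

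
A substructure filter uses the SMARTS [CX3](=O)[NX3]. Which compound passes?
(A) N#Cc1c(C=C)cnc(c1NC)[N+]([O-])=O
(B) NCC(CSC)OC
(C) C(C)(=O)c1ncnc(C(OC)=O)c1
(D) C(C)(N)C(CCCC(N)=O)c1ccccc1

[CX3](=O)[NX3] describes a carbonyl carbon bonded to a trivalent nitrogen (an amide).
(A) has a nitrile (-C#N) but the nitrile N is NX1 (triple-bonded), not NX3.
(B) has a primary amino group (-NH2) but the -NH2 is not attached to a carbonyl carbon.
(C) has a methyl-ester group (-C(=O)OCH3) but the carbonyl is bonded to O, not to an NX3 nitrogen.
(D) contains a primary amide (-C(=O)NH2), which satisfies every atom and bond constraint.
So the answer is (D).

D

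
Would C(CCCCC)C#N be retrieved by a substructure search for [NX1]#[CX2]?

Yes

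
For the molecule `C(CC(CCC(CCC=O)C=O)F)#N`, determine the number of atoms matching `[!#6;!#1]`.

4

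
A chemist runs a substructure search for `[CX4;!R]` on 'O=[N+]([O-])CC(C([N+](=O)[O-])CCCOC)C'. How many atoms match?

8

The query [CX4;!R] means: aliphatic carbon with four total connections, not in a ring.
Check the 15 heavy atoms by environment: 8× C (X4, acyclic) → match; 2× N (charge +1, X3, acyclic) → no; 2× O (charge -1, X1, acyclic) → no; 2× O (X1, acyclic) → no; 1× O (X2, acyclic) → no.
That gives 8 matching atoms.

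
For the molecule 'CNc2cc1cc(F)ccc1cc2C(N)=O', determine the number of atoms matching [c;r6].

Check the 16 heavy atoms by environment: 10× c (aromatic, in 6-ring) → match; 2× N (acyclic) → no; 2× C (acyclic) → no; 1× O (acyclic) → no; 1× F (acyclic) → no.
That gives 10 matching atoms.

10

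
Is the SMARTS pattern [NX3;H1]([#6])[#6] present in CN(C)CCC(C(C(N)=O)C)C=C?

No

The pattern [NX3;H1]([#6])[#6] describes a trivalent nitrogen with one H, bonded to two carbons — a secondary amine.
The closest candidate here is a dimethylamino group (-N(CH3)2), but the nitrogen has H0, not H1. No other fragment satisfies the full query, so there is no match.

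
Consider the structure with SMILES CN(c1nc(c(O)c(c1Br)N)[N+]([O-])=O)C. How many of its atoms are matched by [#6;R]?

5

The query [#6;R] means: carbon that is part of a ring.
Check the 15 heavy atoms by environment: 1× n (aromatic, in 6-ring) → no; 5× c (aromatic, in 6-ring) → match; 2× N (acyclic) → no; 1× N (charge +1, acyclic) → no; 1× O (charge -1, acyclic) → no; 2× O (acyclic) → no; 2× C (acyclic) → no; 1× Br (acyclic) → no.
That gives 5 matching atoms.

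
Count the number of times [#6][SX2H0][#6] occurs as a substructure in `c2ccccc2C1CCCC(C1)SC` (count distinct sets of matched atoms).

1

[#6][SX2H0][#6] is the SMARTS for a thioether: an aliphatic sulfur bridging two carbons with no H on the sulfur.
Exactly one fragment in the molecule meets all constraints, giving 1 match.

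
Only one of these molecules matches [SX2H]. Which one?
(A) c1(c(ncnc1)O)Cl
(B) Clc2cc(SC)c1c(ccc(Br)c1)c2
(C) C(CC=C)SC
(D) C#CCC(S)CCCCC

D

[SX2H] describes an aliphatic sulfur with two connections, one being H (a thiol).
(A) has a hydroxyl group (-OH) but it is an -OH, not an -SH.
(B) has a methylthio ether (-SCH3) but the sulfur has H0 (bonded to two carbons), not H1.
(C) has a methylthio ether (-SCH3) but the sulfur has H0 (bonded to two carbons), not H1.
(D) contains a thiol (-SH), which satisfies every atom and bond constraint.
So the answer is (D).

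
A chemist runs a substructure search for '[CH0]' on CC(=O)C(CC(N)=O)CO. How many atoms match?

The query [CH0] means: aliphatic carbon with no attached hydrogen.
Check the 10 heavy atoms by environment: 2× C (H2) → no; 1× C (H1) → no; 2× C (H0) → match; 2× O (H0) → no; 1× N (H2) → no; 1× C (H3) → no; 1× O (H1) → no.
That gives 2 matching atoms.

2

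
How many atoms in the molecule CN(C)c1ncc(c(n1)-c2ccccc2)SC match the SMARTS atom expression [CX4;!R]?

3

The query [CX4;!R] means: aliphatic carbon with four total connections, not in a ring.
Check the 17 heavy atoms by environment: 2× n (aromatic, X2, in 6-ring) → no; 10× c (aromatic, X3, in 6-ring) → no; 1× N (X3, acyclic) → no; 3× C (X4, acyclic) → match; 1× S (X2, acyclic) → no.
That gives 3 matching atoms.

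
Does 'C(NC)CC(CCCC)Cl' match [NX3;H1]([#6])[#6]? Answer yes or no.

Yes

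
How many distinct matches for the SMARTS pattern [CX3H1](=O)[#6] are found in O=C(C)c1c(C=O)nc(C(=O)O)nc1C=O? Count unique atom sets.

2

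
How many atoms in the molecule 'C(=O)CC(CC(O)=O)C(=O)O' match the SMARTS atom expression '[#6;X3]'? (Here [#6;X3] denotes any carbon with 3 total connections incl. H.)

3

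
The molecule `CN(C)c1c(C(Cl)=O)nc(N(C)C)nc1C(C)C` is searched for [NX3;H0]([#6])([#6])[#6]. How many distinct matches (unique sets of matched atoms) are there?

2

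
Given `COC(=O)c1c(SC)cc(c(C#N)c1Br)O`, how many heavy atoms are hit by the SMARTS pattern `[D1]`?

6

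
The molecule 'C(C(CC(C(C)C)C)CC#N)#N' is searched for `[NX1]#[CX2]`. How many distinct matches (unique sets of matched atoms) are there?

2

[NX1]#[CX2] is the SMARTS for a nitrile: a nitrogen triple-bonded to a two-connected carbon.
The molecule carries 2 separate instances of a nitrile (-C#N) meeting every constraint; each maps to a distinct set of atoms, giving 2 matches.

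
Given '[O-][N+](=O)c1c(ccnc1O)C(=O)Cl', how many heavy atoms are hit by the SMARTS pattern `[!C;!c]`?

The query [!C;!c] means: neither aliphatic nor aromatic carbon — same as [!#6].
Check the 13 heavy atoms by environment: 1× n (aromatic) → match; 5× c (aromatic) → no; 3× O → match; 1× C → no; 1× Cl → match; 1× N (charge +1) → match; 1× O (charge -1) → match.
Summing the matching environments: 1 + 3 + 1 + 1 + 1 = 7 matching atoms.

7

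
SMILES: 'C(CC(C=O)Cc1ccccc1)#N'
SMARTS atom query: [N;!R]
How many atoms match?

The query [N;!R] means: aliphatic nitrogen not in a ring.
Check the 13 heavy atoms by environment: 5× C (acyclic) → no; 1× N (acyclic) → match; 6× c (aromatic, in 6-ring) → no; 1× O (acyclic) → no.
That gives 1 matching atom.

1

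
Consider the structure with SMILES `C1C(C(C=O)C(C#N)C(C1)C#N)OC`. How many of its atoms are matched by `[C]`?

The query [C] means: uppercase C matches aliphatic (non-aromatic) carbon only.
Check the 14 heavy atoms by environment: 10× C → match; 2× O → no; 2× N → no.
That gives 10 matching atoms.

10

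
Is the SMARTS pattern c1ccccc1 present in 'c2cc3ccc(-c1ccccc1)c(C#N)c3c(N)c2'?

The pattern c1ccccc1 describes six aromatic carbons in a ring — a benzene ring.
The molecule carries a phenyl ring, whose atoms satisfy every constraint of the query, so the pattern matches.

Yes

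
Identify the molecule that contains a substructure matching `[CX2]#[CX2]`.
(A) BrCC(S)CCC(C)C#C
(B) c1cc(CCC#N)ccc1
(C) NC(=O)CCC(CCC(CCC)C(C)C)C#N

[CX2]#[CX2] describes a carbon-carbon triple bond (an alkyne).
(A) contains an ethynyl group (-C#CH), which satisfies every atom and bond constraint.
(B) has a nitrile (-C#N) but the triple bond is C#N, not C#C.
(C) has a nitrile (-C#N) but the triple bond is C#N, not C#C.
So the answer is (A).

A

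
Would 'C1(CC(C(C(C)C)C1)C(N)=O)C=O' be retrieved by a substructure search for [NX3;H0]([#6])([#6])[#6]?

The pattern [NX3;H0]([#6])([#6])[#6] describes a trivalent nitrogen with no H, bonded to three carbons — a tertiary amine.
The closest candidate here is a primary amide (-C(=O)NH2), but the amide nitrogen has H2 and only one carbon neighbour. No other fragment satisfies the full query, so there is no match.

No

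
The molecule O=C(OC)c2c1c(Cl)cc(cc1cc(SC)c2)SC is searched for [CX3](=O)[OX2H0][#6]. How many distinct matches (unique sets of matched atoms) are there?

[CX3](=O)[OX2H0][#6] is the SMARTS for an ester: a carbonyl carbon bonded to an oxygen that is itself bonded to carbon (no H on that O).
Exactly one fragment in the molecule meets all constraints, giving 1 match.

1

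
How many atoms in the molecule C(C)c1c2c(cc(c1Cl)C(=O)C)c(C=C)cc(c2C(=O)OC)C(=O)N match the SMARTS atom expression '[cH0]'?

8

The query [cH0] means: aromatic carbon with no attached hydrogen (substituted or ring-fusion).
Check the 25 heavy atoms by environment: 8× c (aromatic, H0) → match; 2× c (aromatic, H1) → no; 1× C (H1) → no; 2× C (H2) → no; 3× C (H3) → no; 3× C (H0) → no; 4× O (H0) → no; 1× N (H2) → no; 1× Cl (H0) → no.
That gives 8 matching atoms.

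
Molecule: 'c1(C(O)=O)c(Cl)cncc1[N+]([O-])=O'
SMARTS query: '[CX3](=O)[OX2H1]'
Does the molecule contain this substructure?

Yes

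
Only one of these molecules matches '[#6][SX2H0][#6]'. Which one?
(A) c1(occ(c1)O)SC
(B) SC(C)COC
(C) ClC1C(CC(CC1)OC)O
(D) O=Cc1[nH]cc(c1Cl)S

[#6][SX2H0][#6] describes an aliphatic sulfur bridging two carbons with no H on the sulfur (a thioether).
(A) contains a methylthio ether (-SCH3), which satisfies every atom and bond constraint.
(B) has a thiol (-SH) but the sulfur has H1, not H0 bridging two carbons.
(C) has a methoxy ether (-OCH3) but the bridging atom is O, not S.
(D) has a thiol (-SH) but the sulfur has H1, not H0 bridging two carbons.
So the answer is (A).

A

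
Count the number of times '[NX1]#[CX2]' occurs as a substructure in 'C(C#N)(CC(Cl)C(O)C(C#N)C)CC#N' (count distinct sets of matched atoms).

3

[NX1]#[CX2] is the SMARTS for a nitrile: a nitrogen triple-bonded to a two-connected carbon.
The molecule carries 3 separate instances of a nitrile (-C#N) meeting every constraint; each maps to a distinct set of atoms, giving 3 matches.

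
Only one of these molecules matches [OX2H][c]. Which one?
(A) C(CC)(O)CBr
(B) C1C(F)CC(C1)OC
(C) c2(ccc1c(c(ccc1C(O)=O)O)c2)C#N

C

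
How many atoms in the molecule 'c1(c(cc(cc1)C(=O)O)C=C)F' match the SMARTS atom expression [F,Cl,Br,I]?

The query [F,Cl,Br,I] means: comma = OR; matches any of F, Cl, Br, I.
Check the 12 heavy atoms by environment: 6× c (aromatic) → no; 3× C → no; 1× F → match; 2× O → no.
That gives 1 matching atom.

1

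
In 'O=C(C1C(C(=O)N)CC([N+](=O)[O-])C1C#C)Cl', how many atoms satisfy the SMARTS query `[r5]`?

5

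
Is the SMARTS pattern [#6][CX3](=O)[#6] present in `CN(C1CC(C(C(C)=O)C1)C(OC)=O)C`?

The pattern [#6][CX3](=O)[#6] describes a carbonyl carbon (no H) flanked by two carbons — a ketone.
The molecule carries an acetyl/ketone group (-C(=O)CH3), whose atoms satisfy every constraint of the query, so the pattern matches.

Yes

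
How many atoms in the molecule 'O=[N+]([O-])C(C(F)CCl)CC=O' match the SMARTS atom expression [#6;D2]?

3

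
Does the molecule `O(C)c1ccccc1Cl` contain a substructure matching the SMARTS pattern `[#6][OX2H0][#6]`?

Yes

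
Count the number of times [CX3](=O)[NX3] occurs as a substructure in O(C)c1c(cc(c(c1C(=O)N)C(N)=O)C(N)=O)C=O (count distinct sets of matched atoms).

3

[CX3](=O)[NX3] is the SMARTS for an amide: a carbonyl carbon bonded to a trivalent nitrogen.
The molecule carries 3 separate instances of a primary amide (-C(=O)NH2) meeting every constraint; each maps to a distinct set of atoms, giving 3 matches.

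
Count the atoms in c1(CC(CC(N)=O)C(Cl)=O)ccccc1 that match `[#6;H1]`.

The query [#6;H1] means: any carbon bearing exactly one hydrogen.
Check the 15 heavy atoms by environment: 2× C (H2) → no; 1× C (H1) → match; 1× c (aromatic, H0) → no; 5× c (aromatic, H1) → match; 2× C (H0) → no; 2× O (H0) → no; 1× Cl (H0) → no; 1× N (H2) → no.
Summing the matching environments: 1 + 5 = 6 matching atoms.

6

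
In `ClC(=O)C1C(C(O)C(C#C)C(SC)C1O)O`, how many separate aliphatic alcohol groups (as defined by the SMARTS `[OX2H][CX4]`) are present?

3

[OX2H][CX4] is the SMARTS for an aliphatic alcohol: a hydroxyl oxygen bound to an sp3 (X4) carbon.
The molecule carries 3 separate instances of a hydroxyl group (-OH) meeting every constraint; each maps to a distinct set of atoms, giving 3 matches.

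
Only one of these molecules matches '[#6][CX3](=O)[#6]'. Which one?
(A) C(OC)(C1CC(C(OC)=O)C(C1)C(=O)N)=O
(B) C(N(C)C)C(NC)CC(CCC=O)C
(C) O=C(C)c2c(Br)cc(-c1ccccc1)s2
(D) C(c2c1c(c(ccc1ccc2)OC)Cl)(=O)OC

[#6][CX3](=O)[#6] describes a carbonyl carbon (no H) flanked by two carbons (a ketone).
(A) has a methyl-ester group (-C(=O)OCH3) but one neighbour of the carbonyl carbon is O, not C.
(B) has an aldehyde (-CHO) but the carbonyl carbon has H1, so it is not flanked by two carbons.
(C) contains an acetyl/ketone group (-C(=O)CH3), which satisfies every atom and bond constraint.
(D) has a methyl-ester group (-C(=O)OCH3) but one neighbour of the carbonyl carbon is O, not C.
So the answer is (C).

C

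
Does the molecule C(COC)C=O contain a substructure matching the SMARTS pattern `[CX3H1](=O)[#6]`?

Yes

The pattern [CX3H1](=O)[#6] describes an sp2 carbon with one H, double-bonded to O and single-bonded to carbon — an aldehyde.
The molecule carries an aldehyde (-CHO), whose atoms satisfy every constraint of the query, so the pattern matches.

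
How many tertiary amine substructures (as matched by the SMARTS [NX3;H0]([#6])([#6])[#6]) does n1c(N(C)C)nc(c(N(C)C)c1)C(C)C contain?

2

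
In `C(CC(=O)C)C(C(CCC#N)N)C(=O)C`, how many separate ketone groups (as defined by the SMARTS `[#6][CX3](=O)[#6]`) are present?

2

[#6][CX3](=O)[#6] is the SMARTS for a ketone: a carbonyl carbon (no H) flanked by two carbons.
The molecule carries 2 separate instances of an acetyl/ketone group (-C(=O)CH3) meeting every constraint; each maps to a distinct set of atoms, giving 2 matches.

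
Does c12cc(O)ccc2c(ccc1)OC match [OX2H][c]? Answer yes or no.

Yes

The pattern [OX2H][c] describes a hydroxyl oxygen attached to an aromatic carbon — a phenol.
The molecule carries a hydroxyl group (-OH), whose atoms satisfy every constraint of the query, so the pattern matches.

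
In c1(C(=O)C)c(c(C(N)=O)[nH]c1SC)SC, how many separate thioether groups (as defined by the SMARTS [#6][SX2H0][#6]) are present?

2

[#6][SX2H0][#6] is the SMARTS for a thioether: an aliphatic sulfur bridging two carbons with no H on the sulfur.
The molecule carries 2 separate instances of a methylthio ether (-SCH3) meeting every constraint; each maps to a distinct set of atoms, giving 2 matches.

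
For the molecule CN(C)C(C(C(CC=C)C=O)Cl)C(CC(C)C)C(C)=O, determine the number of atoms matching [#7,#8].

3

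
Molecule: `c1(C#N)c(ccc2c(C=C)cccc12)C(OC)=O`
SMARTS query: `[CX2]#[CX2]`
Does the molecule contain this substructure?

No

The pattern [CX2]#[CX2] describes a carbon-carbon triple bond — an alkyne.
The closest candidate here is a vinyl group (-CH=CH2), but the C=C is a double bond; both carbons are CX3, not CX2. No other fragment satisfies the full query, so there is no match.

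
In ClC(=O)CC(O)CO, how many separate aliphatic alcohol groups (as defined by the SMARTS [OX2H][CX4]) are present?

2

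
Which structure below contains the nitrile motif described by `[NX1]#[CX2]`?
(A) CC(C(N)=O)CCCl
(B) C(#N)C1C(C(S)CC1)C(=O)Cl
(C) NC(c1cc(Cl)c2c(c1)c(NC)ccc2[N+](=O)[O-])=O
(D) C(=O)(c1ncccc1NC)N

B

[NX1]#[CX2] describes a nitrogen triple-bonded to a two-connected carbon (a nitrile).
(A) has a primary amide (-C(=O)NH2) but the nitrogen is NX3, not NX1.
(B) contains a nitrile (-C#N), which satisfies every atom and bond constraint.
(C) has a primary amide (-C(=O)NH2) but the nitrogen is NX3, not NX1.
(D) has a primary amide (-C(=O)NH2) but the nitrogen is NX3, not NX1.
So the answer is (B).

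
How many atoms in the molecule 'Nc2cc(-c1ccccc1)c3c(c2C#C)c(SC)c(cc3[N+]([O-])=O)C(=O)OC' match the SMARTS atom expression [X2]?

4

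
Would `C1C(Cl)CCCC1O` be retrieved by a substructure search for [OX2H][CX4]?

Yes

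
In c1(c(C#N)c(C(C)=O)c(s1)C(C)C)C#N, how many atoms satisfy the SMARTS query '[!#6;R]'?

The query [!#6;R] means: non-carbon atom that is part of a ring.
Check the 15 heavy atoms by environment: 1× s (aromatic, in 5-ring) → match; 4× c (aromatic, in 5-ring) → no; 7× C (acyclic) → no; 2× N (acyclic) → no; 1× O (acyclic) → no.
That gives 1 matching atom.

1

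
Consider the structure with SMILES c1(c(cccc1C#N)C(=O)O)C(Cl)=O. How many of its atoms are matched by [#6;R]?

6

The query [#6;R] means: carbon that is part of a ring.
Check the 14 heavy atoms by environment: 6× c (aromatic, in 6-ring) → match; 3× C (acyclic) → no; 3× O (acyclic) → no; 1× Cl (acyclic) → no; 1× N (acyclic) → no.
That gives 6 matching atoms.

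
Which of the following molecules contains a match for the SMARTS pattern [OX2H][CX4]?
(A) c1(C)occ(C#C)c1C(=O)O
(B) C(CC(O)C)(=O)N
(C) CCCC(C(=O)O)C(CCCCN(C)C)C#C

[OX2H][CX4] describes a hydroxyl oxygen bound to an sp3 (X4) carbon (an aliphatic alcohol).
(A) has a carboxylic acid group (-C(=O)OH) but the -OH is on a CX3 carbonyl carbon, not a CX4 carbon.
(B) contains a hydroxyl group (-OH), which satisfies every atom and bond constraint.
(C) has a carboxylic acid group (-C(=O)OH) but the -OH is on a CX3 carbonyl carbon, not a CX4 carbon.
So the answer is (B).

B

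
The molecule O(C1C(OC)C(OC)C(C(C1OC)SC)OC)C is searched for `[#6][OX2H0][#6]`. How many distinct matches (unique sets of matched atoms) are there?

5

[#6][OX2H0][#6] is the SMARTS for an ether: an aliphatic oxygen bridging two carbons with no H on the oxygen.
The molecule carries 5 separate instances of a methoxy ether (-OCH3) meeting every constraint; each maps to a distinct set of atoms, giving 5 matches.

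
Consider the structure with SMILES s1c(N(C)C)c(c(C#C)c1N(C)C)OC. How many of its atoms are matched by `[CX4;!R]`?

The query [CX4;!R] means: aliphatic carbon with four total connections, not in a ring.
Check the 15 heavy atoms by environment: 1× s (aromatic, X2, in 5-ring) → no; 4× c (aromatic, X3, in 5-ring) → no; 2× C (X2, acyclic) → no; 2× N (X3, acyclic) → no; 5× C (X4, acyclic) → match; 1× O (X2, acyclic) → no.
That gives 5 matching atoms.

5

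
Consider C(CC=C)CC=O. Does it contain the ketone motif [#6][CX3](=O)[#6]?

No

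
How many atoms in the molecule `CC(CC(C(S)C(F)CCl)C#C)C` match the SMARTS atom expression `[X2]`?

3

The query [X2] means: any atom with exactly two total connections (bonds + H).
Check the 13 heavy atoms by environment: 8× C (X4) → no; 1× F (X1) → no; 2× C (X2) → match; 1× Cl (X1) → no; 1× S (X2) → match.
Summing the matching environments: 2 + 1 = 3 matching atoms.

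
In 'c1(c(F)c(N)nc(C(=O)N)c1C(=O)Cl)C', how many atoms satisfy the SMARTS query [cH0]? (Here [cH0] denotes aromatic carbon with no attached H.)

The query [cH0] means: aromatic carbon with no attached hydrogen (substituted or ring-fusion).
Check the 15 heavy atoms by environment: 1× n (aromatic, H0) → no; 5× c (aromatic, H0) → match; 2× N (H2) → no; 2× C (H0) → no; 2× O (H0) → no; 1× F (H0) → no; 1× C (H3) → no; 1× Cl (H0) → no.
That gives 5 matching atoms.

5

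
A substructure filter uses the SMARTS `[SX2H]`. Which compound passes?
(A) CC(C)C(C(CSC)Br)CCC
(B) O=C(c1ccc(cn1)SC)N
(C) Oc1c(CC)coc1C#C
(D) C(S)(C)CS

D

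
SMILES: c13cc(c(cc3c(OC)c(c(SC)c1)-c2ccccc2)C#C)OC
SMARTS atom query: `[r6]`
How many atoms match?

16

Check the 24 heavy atoms by environment: 16× c (aromatic, in 6-ring) → match; 2× O (acyclic) → no; 5× C (acyclic) → no; 1× S (acyclic) → no.
That gives 16 matching atoms.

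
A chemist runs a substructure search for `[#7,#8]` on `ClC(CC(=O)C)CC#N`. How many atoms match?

Check the 9 heavy atoms by environment: 6× C → no; 1× N → match; 1× Cl → no; 1× O → match.
Summing the matching environments: 1 + 1 = 2 matching atoms.

2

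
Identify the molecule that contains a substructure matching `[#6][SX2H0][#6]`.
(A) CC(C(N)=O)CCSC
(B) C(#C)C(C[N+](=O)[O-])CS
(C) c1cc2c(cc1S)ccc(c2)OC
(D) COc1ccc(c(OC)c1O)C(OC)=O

A

[#6][SX2H0][#6] describes an aliphatic sulfur bridging two carbons with no H on the sulfur (a thioether).
(A) contains a methylthio ether (-SCH3), which satisfies every atom and bond constraint.
(B) has a thiol (-SH) but the sulfur has H1, not H0 bridging two carbons.
(C) has a thiol (-SH) but the sulfur has H1, not H0 bridging two carbons.
(D) has a methoxy ether (-OCH3) but the bridging atom is O, not S.
So the answer is (A).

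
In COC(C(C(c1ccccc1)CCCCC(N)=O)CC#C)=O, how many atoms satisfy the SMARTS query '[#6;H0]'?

The query [#6;H0] means: any carbon with no attached hydrogen.
Check the 22 heavy atoms by environment: 5× C (H2) → no; 3× C (H1) → no; 3× C (H0) → match; 3× O (H0) → no; 1× N (H2) → no; 1× C (H3) → no; 1× c (aromatic, H0) → match; 5× c (aromatic, H1) → no.
Summing the matching environments: 3 + 1 = 4 matching atoms.

4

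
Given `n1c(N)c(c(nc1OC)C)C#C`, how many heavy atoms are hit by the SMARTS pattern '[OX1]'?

0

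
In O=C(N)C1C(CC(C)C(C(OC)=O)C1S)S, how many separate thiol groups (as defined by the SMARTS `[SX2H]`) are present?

[SX2H] is the SMARTS for a thiol: an aliphatic sulfur with two connections, one being H.
The molecule carries 2 separate instances of a thiol (-SH) meeting every constraint; each maps to a distinct set of atoms, giving 2 matches.

2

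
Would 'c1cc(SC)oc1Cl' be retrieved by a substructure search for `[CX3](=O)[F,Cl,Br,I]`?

No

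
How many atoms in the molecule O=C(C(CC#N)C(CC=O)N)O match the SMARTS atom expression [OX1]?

2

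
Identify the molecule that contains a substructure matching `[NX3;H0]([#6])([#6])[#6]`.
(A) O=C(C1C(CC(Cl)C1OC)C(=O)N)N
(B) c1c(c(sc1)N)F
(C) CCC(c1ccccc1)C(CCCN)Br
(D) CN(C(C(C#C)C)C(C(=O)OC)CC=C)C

[NX3;H0]([#6])([#6])[#6] describes a trivalent nitrogen with no H, bonded to three carbons (a tertiary amine).
(A) has a primary amide (-C(=O)NH2) but the amide nitrogen has H2 and only one carbon neighbour.
(B) has a primary amino group (-NH2) but the nitrogen has H2, not H0 with three carbons.
(C) has a primary amino group (-NH2) but the nitrogen has H2, not H0 with three carbons.
(D) contains a dimethylamino group (-N(CH3)2), which satisfies every atom and bond constraint.
So the answer is (D).

D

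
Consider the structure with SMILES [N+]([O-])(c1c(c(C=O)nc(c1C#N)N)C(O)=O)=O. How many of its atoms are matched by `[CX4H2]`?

0

The query [CX4H2] means: sp3 carbon (X4) with exactly two hydrogens.
Check the 17 heavy atoms by environment: 1× n (aromatic, H0, X2) → no; 5× c (aromatic, H0, X3) → no; 1× C (H0, X2) → no; 1× N (H0, X1) → no; 1× C (H0, X3) → no; 3× O (H0, X1) → no; 1× O (H1, X2) → no; 1× C (H1, X3) → no; 1× N (H2, X3) → no; 1× N (charge +1, H0, X3) → no; 1× O (charge -1, H0, X1) → no.
No environment satisfies the query, so 0 matching atoms.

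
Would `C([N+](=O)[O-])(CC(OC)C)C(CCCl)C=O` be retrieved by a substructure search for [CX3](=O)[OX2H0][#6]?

No

The pattern [CX3](=O)[OX2H0][#6] describes a carbonyl carbon bonded to an oxygen that is itself bonded to carbon (no H on that O) — an ester.
The closest candidate here is a methoxy ether (-OCH3), but the ether oxygen is not adjacent to a C=O carbon. No other fragment satisfies the full query, so there is no match.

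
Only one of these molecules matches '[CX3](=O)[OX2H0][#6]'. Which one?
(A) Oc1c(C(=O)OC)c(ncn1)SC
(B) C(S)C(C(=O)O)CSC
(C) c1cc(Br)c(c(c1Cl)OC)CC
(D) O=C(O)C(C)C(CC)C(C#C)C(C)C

A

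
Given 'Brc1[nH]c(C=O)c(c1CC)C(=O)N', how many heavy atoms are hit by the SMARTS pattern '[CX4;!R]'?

2

Check the 13 heavy atoms by environment: 1× n (aromatic, X3, in 5-ring) → no; 4× c (aromatic, X3, in 5-ring) → no; 2× C (X3, acyclic) → no; 2× O (X1, acyclic) → no; 2× C (X4, acyclic) → match; 1× N (X3, acyclic) → no; 1× Br (X1, acyclic) → no.
That gives 2 matching atoms.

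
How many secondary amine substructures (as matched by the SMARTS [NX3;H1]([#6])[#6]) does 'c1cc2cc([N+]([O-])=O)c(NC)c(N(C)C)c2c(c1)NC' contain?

2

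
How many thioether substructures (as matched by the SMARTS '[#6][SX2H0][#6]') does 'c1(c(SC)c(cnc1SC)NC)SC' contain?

[#6][SX2H0][#6] is the SMARTS for a thioether: an aliphatic sulfur bridging two carbons with no H on the sulfur.
The molecule carries 3 separate instances of a methylthio ether (-SCH3) meeting every constraint; each maps to a distinct set of atoms, giving 3 matches.

3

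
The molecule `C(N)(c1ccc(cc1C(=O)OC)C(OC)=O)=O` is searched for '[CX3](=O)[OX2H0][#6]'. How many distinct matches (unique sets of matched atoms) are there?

2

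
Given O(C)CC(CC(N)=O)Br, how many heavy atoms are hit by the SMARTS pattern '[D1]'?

Check the 9 heavy atoms by environment: 2× C (D2) → no; 2× C (D3) → no; 1× O (D2) → no; 1× C (D1) → match; 1× Br (D1) → match; 1× O (D1) → match; 1× N (D1) → match.
Summing the matching environments: 1 + 1 + 1 + 1 = 4 matching atoms.

4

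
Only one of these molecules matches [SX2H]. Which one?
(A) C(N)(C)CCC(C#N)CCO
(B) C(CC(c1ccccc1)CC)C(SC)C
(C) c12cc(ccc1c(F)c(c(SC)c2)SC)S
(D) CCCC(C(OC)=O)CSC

[SX2H] describes an aliphatic sulfur with two connections, one being H (a thiol).
(A) has a hydroxyl group (-OH) but it is an -OH, not an -SH.
(B) has a methylthio ether (-SCH3) but the sulfur has H0 (bonded to two carbons), not H1.
(C) contains a thiol (-SH), which satisfies every atom and bond constraint.
(D) has a methylthio ether (-SCH3) but the sulfur has H0 (bonded to two carbons), not H1.
So the answer is (C).

C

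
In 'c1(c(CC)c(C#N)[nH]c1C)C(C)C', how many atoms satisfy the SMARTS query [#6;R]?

4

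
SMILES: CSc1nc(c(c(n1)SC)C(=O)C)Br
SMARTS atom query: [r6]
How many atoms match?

The query [r6] means: r6 matches atoms in a six-membered ring.
Check the 14 heavy atoms by environment: 2× n (aromatic, in 6-ring) → match; 4× c (aromatic, in 6-ring) → match; 4× C (acyclic) → no; 1× O (acyclic) → no; 2× S (acyclic) → no; 1× Br (acyclic) → no.
Summing the matching environments: 2 + 4 = 6 matching atoms.

6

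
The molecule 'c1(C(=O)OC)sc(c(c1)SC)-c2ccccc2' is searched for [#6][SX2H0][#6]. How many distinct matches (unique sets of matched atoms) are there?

1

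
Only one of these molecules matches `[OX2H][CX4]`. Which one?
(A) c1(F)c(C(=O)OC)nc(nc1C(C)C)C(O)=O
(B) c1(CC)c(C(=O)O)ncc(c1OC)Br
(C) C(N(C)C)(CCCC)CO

C

[OX2H][CX4] describes a hydroxyl oxygen bound to an sp3 (X4) carbon (an aliphatic alcohol).
(A) has a carboxylic acid group (-C(=O)OH) but the -OH is on a CX3 carbonyl carbon, not a CX4 carbon.
(B) has a carboxylic acid group (-C(=O)OH) but the -OH is on a CX3 carbonyl carbon, not a CX4 carbon.
(C) contains a hydroxyl group (-OH), which satisfies every atom and bond constraint.
So the answer is (C).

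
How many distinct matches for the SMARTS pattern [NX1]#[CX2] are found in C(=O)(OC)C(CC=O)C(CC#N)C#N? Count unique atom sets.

2

[NX1]#[CX2] is the SMARTS for a nitrile: a nitrogen triple-bonded to a two-connected carbon.
The molecule carries 2 separate instances of a nitrile (-C#N) meeting every constraint; each maps to a distinct set of atoms, giving 2 matches.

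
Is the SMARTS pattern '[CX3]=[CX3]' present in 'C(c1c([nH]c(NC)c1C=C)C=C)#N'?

Yes

The pattern [CX3]=[CX3] describes a non-aromatic C=C double bond between two sp2 carbons — an alkene.
The molecule carries a vinyl group (-CH=CH2), whose atoms satisfy every constraint of the query, so the pattern matches.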